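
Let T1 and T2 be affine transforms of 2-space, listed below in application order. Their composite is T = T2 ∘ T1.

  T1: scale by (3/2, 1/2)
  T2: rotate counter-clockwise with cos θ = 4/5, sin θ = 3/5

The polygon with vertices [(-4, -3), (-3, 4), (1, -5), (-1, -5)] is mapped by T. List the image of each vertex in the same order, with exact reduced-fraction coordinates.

T1 scale by (3/2, 1/2): (-4, -3) → (-6, -3/2); (-3, 4) → (-9/2, 2); (1, -5) → (3/2, -5/2); (-1, -5) → (-3/2, -5/2)
T2 rotate counter-clockwise with cos θ = 4/5, sin θ = 3/5: (-6, -3/2) → (-39/10, -24/5); (-9/2, 2) → (-24/5, -11/10); (3/2, -5/2) → (27/10, -11/10); (-3/2, -5/2) → (3/10, -29/10)

image vertices: (-39/10, -24/5), (-24/5, -11/10), (27/10, -11/10), (3/10, -29/10)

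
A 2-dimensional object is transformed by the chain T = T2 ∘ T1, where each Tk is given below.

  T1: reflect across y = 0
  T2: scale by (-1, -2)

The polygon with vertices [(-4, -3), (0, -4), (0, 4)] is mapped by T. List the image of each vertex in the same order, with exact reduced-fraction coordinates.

T1 reflect across y = 0: (-4, -3) → (-4, 3); (0, -4) → (0, 4); (0, 4) → (0, -4)
T2 scale by (-1, -2): (-4, 3) → (4, -6); (0, 4) → (0, -8); (0, -4) → (0, 8)

image vertices: (4, -6), (0, -8), (0, 8)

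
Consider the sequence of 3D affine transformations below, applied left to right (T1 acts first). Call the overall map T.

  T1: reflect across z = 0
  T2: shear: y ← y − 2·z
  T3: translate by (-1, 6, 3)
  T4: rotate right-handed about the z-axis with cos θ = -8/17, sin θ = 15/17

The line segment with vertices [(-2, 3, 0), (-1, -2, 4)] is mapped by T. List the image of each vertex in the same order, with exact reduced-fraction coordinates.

image vertices: (-111/17, -117/17, 3), (-164/17, -126/17, -1)

T1 reflect across z = 0: (-2, 3, 0) → (-2, 3, 0); (-1, -2, 4) → (-1, -2, -4)
T2 shear: y ← y − 2·z: (-2, 3, 0) → (-2, 3, 0); (-1, -2, -4) → (-1, 6, -4)
T3 translate by (-1, 6, 3): (-2, 3, 0) → (-3, 9, 3); (-1, 6, -4) → (-2, 12, -1)
T4 rotate right-handed about the z-axis with cos θ = -8/17, sin θ = 15/17: (-3, 9, 3) → (-111/17, -117/17, 3); (-2, 12, -1) → (-164/17, -126/17, -1)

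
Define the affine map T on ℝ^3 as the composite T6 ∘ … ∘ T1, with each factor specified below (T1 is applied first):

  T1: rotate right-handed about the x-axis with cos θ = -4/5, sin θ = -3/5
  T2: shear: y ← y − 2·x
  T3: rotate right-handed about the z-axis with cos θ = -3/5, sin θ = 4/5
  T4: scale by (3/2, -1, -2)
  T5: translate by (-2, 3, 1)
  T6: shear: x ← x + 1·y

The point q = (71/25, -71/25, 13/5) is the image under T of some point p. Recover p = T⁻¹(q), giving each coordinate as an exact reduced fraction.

p = (8/5, 4, -2)

T1 = [1 0 0 0; 0 -4/5 3/5 0; 0 -3/5 -4/5 0; 0 0 0 1]
T2·T1 = [1 0 0 0; -2 -4/5 3/5 0; 0 -3/5 -4/5 0; 0 0 0 1]
T3·…·T1 = [1 16/25 -12/25 0; 2 12/25 -9/25 0; 0 -3/5 -4/5 0; 0 0 0 1]
T4·…·T1 = [3/2 24/25 -18/25 0; -2 -12/25 9/25 0; 0 6/5 8/5 0; 0 0 0 1]
T5·…·T1 = [3/2 24/25 -18/25 -2; -2 -12/25 9/25 3; 0 6/5 8/5 1; 0 0 0 1]
T6·…·T1 = [-1/2 12/25 -9/25 1; -2 -12/25 9/25 3; 0 6/5 8/5 1; 0 0 0 1]
det M = 3; M⁻¹ = [-2/5 -2/5 0 8/5; 16/15 -4/15 3/10 -17/30; -4/5 1/5 2/5 -1/5; 0 0 0 1]
M⁻¹ · (71/25, -71/25, 13/5)ᵀ = (8/5, 4, -2)ᵀ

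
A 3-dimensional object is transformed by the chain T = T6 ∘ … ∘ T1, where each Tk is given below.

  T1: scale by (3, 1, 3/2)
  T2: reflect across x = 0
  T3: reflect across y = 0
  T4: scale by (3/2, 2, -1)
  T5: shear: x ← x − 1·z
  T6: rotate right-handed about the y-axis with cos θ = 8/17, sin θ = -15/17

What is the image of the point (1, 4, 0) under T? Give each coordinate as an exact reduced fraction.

T1 scale by (3, 1, 3/2): (1, 4, 0) → (3, 4, 0)
T2 reflect across x = 0: (3, 4, 0) → (-3, 4, 0)
T3 reflect across y = 0: (-3, 4, 0) → (-3, -4, 0)
T4 scale by (3/2, 2, -1): (-3, -4, 0) → (-9/2, -8, 0)
T5 shear: x ← x − 1·z: (-9/2, -8, 0) → (-9/2, -8, 0)
T6 rotate right-handed about the y-axis with cos θ = 8/17, sin θ = -15/17: (-9/2, -8, 0) → (-36/17, -8, -135/34)

T(p) = (-36/17, -8, -135/34)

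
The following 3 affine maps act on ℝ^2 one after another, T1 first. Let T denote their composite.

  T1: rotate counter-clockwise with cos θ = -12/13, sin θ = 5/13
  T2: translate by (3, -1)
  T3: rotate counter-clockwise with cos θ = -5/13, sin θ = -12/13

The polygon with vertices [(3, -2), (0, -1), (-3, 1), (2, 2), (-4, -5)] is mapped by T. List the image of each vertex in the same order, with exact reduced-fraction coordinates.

T1 rotate counter-clockwise with cos θ = -12/13, sin θ = 5/13: (3, -2) → (-2, 3); (0, -1) → (5/13, 12/13); (-3, 1) → (31/13, -27/13); (2, 2) → (-34/13, -14/13); (-4, -5) → (73/13, 40/13)
T2 translate by (3, -1): (-2, 3) → (1, 2); (5/13, 12/13) → (44/13, -1/13); (31/13, -27/13) → (70/13, -40/13); (-34/13, -14/13) → (5/13, -27/13); (73/13, 40/13) → (112/13, 27/13)
T3 rotate counter-clockwise with cos θ = -5/13, sin θ = -12/13: (1, 2) → (19/13, -22/13); (44/13, -1/13) → (-232/169, -523/169); (70/13, -40/13) → (-830/169, -640/169); (5/13, -27/13) → (-349/169, 75/169); (112/13, 27/13) → (-236/169, -1479/169)

image vertices: (19/13, -22/13), (-232/169, -523/169), (-830/169, -640/169), (-349/169, 75/169), (-236/169, -1479/169)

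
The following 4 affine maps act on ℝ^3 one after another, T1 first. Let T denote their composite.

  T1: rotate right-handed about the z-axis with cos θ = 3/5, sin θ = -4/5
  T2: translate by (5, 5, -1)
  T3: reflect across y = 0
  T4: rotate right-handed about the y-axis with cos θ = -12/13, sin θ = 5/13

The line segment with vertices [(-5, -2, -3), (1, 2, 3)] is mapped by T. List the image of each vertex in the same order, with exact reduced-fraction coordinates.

T1 rotate right-handed about the z-axis with cos θ = 3/5, sin θ = -4/5: (-5, -2, -3) → (-23/5, 14/5, -3); (1, 2, 3) → (11/5, 2/5, 3)
T2 translate by (5, 5, -1): (-23/5, 14/5, -3) → (2/5, 39/5, -4); (11/5, 2/5, 3) → (36/5, 27/5, 2)
T3 reflect across y = 0: (2/5, 39/5, -4) → (2/5, -39/5, -4); (36/5, 27/5, 2) → (36/5, -27/5, 2)
T4 rotate right-handed about the y-axis with cos θ = -12/13, sin θ = 5/13: (2/5, -39/5, -4) → (-124/65, -39/5, 46/13); (36/5, -27/5, 2) → (-382/65, -27/5, -60/13)

image vertices: (-124/65, -39/5, 46/13), (-382/65, -27/5, -60/13)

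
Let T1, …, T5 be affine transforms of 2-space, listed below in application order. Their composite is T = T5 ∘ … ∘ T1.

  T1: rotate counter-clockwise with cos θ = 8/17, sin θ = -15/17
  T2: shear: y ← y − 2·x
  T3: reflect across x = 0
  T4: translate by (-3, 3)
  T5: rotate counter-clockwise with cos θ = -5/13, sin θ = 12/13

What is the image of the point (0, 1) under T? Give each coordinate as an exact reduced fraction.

T(p) = (-18/221, -937/221)

T1 rotate counter-clockwise with cos θ = 8/17, sin θ = -15/17: (0, 1) → (15/17, 8/17)
T2 shear: y ← y − 2·x: (15/17, 8/17) → (15/17, -22/17)
T3 reflect across x = 0: (15/17, -22/17) → (-15/17, -22/17)
T4 translate by (-3, 3): (-15/17, -22/17) → (-66/17, 29/17)
T5 rotate counter-clockwise with cos θ = -5/13, sin θ = 12/13: (-66/17, 29/17) → (-18/221, -937/221)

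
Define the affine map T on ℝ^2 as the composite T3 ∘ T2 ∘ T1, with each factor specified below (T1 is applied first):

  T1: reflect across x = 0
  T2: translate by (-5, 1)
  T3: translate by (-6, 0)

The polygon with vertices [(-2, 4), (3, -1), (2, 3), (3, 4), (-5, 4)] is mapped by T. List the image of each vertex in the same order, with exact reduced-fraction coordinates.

T1 reflect across x = 0: (-2, 4) → (2, 4); (3, -1) → (-3, -1); (2, 3) → (-2, 3); (3, 4) → (-3, 4); (-5, 4) → (5, 4)
T2 translate by (-5, 1): (2, 4) → (-3, 5); (-3, -1) → (-8, 0); (-2, 3) → (-7, 4); (-3, 4) → (-8, 5); (5, 4) → (0, 5)
T3 translate by (-6, 0): (-3, 5) → (-9, 5); (-8, 0) → (-14, 0); (-7, 4) → (-13, 4); (-8, 5) → (-14, 5); (0, 5) → (-6, 5)

image vertices: (-9, 5), (-14, 0), (-13, 4), (-14, 5), (-6, 5)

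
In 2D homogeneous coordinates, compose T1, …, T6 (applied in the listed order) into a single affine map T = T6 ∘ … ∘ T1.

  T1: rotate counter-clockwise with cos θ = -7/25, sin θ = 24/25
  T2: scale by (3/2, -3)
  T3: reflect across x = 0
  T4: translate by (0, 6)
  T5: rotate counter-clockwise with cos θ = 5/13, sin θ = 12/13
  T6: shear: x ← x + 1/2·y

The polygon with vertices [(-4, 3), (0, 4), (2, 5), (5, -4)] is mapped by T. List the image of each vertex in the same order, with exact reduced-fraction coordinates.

T1 rotate counter-clockwise with cos θ = -7/25, sin θ = 24/25: (-4, 3) → (-44/25, -117/25); (0, 4) → (-96/25, -28/25); (2, 5) → (-134/25, 13/25); (5, -4) → (61/25, 148/25)
T2 scale by (3/2, -3): (-44/25, -117/25) → (-66/25, 351/25); (-96/25, -28/25) → (-144/25, 84/25); (-134/25, 13/25) → (-201/25, -39/25); (61/25, 148/25) → (183/50, -444/25)
T3 reflect across x = 0: (-66/25, 351/25) → (66/25, 351/25); (-144/25, 84/25) → (144/25, 84/25); (-201/25, -39/25) → (201/25, -39/25); (183/50, -444/25) → (-183/50, -444/25)
T4 translate by (0, 6): (66/25, 351/25) → (66/25, 501/25); (144/25, 84/25) → (144/25, 234/25); (201/25, -39/25) → (201/25, 111/25); (-183/50, -444/25) → (-183/50, -294/25)
T5 rotate counter-clockwise with cos θ = 5/13, sin θ = 12/13: (66/25, 501/25) → (-5682/325, 3297/325); (144/25, 234/25) → (-2088/325, 2898/325); (201/25, 111/25) → (-327/325, 2967/325); (-183/50, -294/25) → (6141/650, -2568/325)
T6 shear: x ← x + 1/2·y: (-5682/325, 3297/325) → (-8067/650, 3297/325); (-2088/325, 2898/325) → (-639/325, 2898/325); (-327/325, 2967/325) → (2313/650, 2967/325); (6141/650, -2568/325) → (3573/650, -2568/325)

image vertices: (-8067/650, 3297/325), (-639/325, 2898/325), (2313/650, 2967/325), (3573/650, -2568/325)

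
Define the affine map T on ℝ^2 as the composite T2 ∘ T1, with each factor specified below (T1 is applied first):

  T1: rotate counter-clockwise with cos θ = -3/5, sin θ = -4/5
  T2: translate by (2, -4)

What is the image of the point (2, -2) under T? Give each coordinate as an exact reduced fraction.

T1 rotate counter-clockwise with cos θ = -3/5, sin θ = -4/5: (2, -2) → (-14/5, -2/5)
T2 translate by (2, -4): (-14/5, -2/5) → (-4/5, -22/5)

T(p) = (-4/5, -22/5)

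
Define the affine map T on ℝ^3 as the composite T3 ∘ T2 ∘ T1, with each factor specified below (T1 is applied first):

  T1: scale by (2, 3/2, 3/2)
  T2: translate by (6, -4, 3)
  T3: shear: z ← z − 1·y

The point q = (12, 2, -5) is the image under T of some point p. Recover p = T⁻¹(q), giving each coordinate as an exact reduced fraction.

T1 = [2 0 0 0; 0 3/2 0 0; 0 0 3/2 0; 0 0 0 1]
T2·T1 = [2 0 0 6; 0 3/2 0 -4; 0 0 3/2 3; 0 0 0 1]
T3·…·T1 = [2 0 0 6; 0 3/2 0 -4; 0 -3/2 3/2 7; 0 0 0 1]
det M = 9/2; M⁻¹ = [1/2 0 0 -3; 0 2/3 0 8/3; 0 2/3 2/3 -2; 0 0 0 1]
M⁻¹ · (12, 2, -5)ᵀ = (3, 4, -4)ᵀ

p = (3, 4, -4)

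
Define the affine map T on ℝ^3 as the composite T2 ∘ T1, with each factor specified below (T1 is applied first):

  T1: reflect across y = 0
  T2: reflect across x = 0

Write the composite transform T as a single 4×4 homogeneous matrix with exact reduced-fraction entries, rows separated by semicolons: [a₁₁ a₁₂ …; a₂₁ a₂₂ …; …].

T = [-1 0 0 0; 0 -1 0 0; 0 0 1 0; 0 0 0 1]

T1 = [1 0 0 0; 0 -1 0 0; 0 0 1 0; 0 0 0 1]
T2·T1 = [-1 0 0 0; 0 -1 0 0; 0 0 1 0; 0 0 0 1]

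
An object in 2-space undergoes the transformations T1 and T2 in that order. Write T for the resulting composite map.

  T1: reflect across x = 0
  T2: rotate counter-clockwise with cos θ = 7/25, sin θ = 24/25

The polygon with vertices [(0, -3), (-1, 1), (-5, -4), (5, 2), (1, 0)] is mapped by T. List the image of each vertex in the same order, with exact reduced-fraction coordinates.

T1 reflect across x = 0: (0, -3) → (0, -3); (-1, 1) → (1, 1); (-5, -4) → (5, -4); (5, 2) → (-5, 2); (1, 0) → (-1, 0)
T2 rotate counter-clockwise with cos θ = 7/25, sin θ = 24/25: (0, -3) → (72/25, -21/25); (1, 1) → (-17/25, 31/25); (5, -4) → (131/25, 92/25); (-5, 2) → (-83/25, -106/25); (-1, 0) → (-7/25, -24/25)

image vertices: (72/25, -21/25), (-17/25, 31/25), (131/25, 92/25), (-83/25, -106/25), (-7/25, -24/25)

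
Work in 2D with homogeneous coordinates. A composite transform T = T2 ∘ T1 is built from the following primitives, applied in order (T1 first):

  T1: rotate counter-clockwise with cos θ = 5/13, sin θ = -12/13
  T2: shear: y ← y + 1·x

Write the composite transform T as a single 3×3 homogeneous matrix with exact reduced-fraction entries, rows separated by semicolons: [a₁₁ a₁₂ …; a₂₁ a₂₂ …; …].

T1 = [5/13 12/13 0; -12/13 5/13 0; 0 0 1]
T2·T1 = [5/13 12/13 0; -7/13 17/13 0; 0 0 1]

T = [5/13 12/13 0; -7/13 17/13 0; 0 0 1]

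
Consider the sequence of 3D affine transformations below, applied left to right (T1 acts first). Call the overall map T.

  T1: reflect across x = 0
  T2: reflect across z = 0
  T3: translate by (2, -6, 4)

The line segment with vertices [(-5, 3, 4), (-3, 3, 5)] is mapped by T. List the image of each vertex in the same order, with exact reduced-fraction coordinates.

image vertices: (7, -3, 0), (5, -3, -1)

T1 reflect across x = 0: (-5, 3, 4) → (5, 3, 4); (-3, 3, 5) → (3, 3, 5)
T2 reflect across z = 0: (5, 3, 4) → (5, 3, -4); (3, 3, 5) → (3, 3, -5)
T3 translate by (2, -6, 4): (5, 3, -4) → (7, -3, 0); (3, 3, -5) → (5, -3, -1)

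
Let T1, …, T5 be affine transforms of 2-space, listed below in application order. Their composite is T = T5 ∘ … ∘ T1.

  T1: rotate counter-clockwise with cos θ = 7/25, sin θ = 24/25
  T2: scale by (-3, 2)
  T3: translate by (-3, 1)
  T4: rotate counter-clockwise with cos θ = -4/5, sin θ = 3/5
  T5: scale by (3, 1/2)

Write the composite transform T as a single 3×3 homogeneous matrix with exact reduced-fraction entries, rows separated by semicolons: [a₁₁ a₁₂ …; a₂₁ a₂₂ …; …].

T1 = [7/25 -24/25 0; 24/25 7/25 0; 0 0 1]
T2·T1 = [-21/25 72/25 0; 48/25 14/25 0; 0 0 1]
T3·…·T1 = [-21/25 72/25 -3; 48/25 14/25 1; 0 0 1]
T4·…·T1 = [-12/25 -66/25 9/5; -51/25 32/25 -13/5; 0 0 1]
T5·…·T1 = [-36/25 -198/25 27/5; -51/50 16/25 -13/10; 0 0 1]

T = [-36/25 -198/25 27/5; -51/50 16/25 -13/10; 0 0 1]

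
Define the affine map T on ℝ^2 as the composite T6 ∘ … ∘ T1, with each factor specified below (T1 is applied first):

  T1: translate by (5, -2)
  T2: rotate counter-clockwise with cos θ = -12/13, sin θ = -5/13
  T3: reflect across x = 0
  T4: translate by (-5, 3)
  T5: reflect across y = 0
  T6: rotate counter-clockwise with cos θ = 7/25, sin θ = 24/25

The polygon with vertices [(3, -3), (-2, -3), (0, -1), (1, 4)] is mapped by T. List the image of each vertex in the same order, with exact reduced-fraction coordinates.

image vertices: (1808/325, 931/325), (1988/325, -684/325), (254/65, -22/65), (-381/325, 33/325)

T1 translate by (5, -2): (3, -3) → (8, -5); (-2, -3) → (3, -5); (0, -1) → (5, -3); (1, 4) → (6, 2)
T2 rotate counter-clockwise with cos θ = -12/13, sin θ = -5/13: (8, -5) → (-121/13, 20/13); (3, -5) → (-61/13, 45/13); (5, -3) → (-75/13, 11/13); (6, 2) → (-62/13, -54/13)
T3 reflect across x = 0: (-121/13, 20/13) → (121/13, 20/13); (-61/13, 45/13) → (61/13, 45/13); (-75/13, 11/13) → (75/13, 11/13); (-62/13, -54/13) → (62/13, -54/13)
T4 translate by (-5, 3): (121/13, 20/13) → (56/13, 59/13); (61/13, 45/13) → (-4/13, 84/13); (75/13, 11/13) → (10/13, 50/13); (62/13, -54/13) → (-3/13, -15/13)
T5 reflect across y = 0: (56/13, 59/13) → (56/13, -59/13); (-4/13, 84/13) → (-4/13, -84/13); (10/13, 50/13) → (10/13, -50/13); (-3/13, -15/13) → (-3/13, 15/13)
T6 rotate counter-clockwise with cos θ = 7/25, sin θ = 24/25: (56/13, -59/13) → (1808/325, 931/325); (-4/13, -84/13) → (1988/325, -684/325); (10/13, -50/13) → (254/65, -22/65); (-3/13, 15/13) → (-381/325, 33/325)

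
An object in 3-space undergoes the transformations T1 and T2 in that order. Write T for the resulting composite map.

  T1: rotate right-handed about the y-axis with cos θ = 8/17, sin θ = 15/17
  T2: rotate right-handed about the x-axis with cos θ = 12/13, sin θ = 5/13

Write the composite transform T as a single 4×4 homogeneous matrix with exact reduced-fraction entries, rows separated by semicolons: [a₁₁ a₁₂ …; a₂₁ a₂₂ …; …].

T1 = [8/17 0 15/17 0; 0 1 0 0; -15/17 0 8/17 0; 0 0 0 1]
T2·T1 = [8/17 0 15/17 0; 75/221 12/13 -40/221 0; -180/221 5/13 96/221 0; 0 0 0 1]

T = [8/17 0 15/17 0; 75/221 12/13 -40/221 0; -180/221 5/13 96/221 0; 0 0 0 1]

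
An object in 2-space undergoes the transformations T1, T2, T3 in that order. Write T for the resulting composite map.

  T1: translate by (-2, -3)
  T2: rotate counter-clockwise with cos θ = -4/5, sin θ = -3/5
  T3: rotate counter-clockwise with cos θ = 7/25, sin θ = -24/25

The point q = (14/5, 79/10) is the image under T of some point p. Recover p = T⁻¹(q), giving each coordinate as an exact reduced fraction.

p = (9/2, -5)

T1 = [1 0 -2; 0 1 -3; 0 0 1]
T2·T1 = [-4/5 3/5 -1/5; -3/5 -4/5 18/5; 0 0 1]
T3·…·T1 = [-4/5 -3/5 17/5; 3/5 -4/5 6/5; 0 0 1]
det M = 1; M⁻¹ = [-4/5 3/5 2; -3/5 -4/5 3; 0 0 1]
M⁻¹ · (14/5, 79/10)ᵀ = (9/2, -5)ᵀ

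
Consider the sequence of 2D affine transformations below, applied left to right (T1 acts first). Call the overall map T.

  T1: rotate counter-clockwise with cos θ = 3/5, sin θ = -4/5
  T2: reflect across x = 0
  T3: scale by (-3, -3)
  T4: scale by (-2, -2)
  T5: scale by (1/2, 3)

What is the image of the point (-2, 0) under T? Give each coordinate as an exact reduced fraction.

T1 rotate counter-clockwise with cos θ = 3/5, sin θ = -4/5: (-2, 0) → (-6/5, 8/5)
T2 reflect across x = 0: (-6/5, 8/5) → (6/5, 8/5)
T3 scale by (-3, -3): (6/5, 8/5) → (-18/5, -24/5)
T4 scale by (-2, -2): (-18/5, -24/5) → (36/5, 48/5)
T5 scale by (1/2, 3): (36/5, 48/5) → (18/5, 144/5)

T(p) = (18/5, 144/5)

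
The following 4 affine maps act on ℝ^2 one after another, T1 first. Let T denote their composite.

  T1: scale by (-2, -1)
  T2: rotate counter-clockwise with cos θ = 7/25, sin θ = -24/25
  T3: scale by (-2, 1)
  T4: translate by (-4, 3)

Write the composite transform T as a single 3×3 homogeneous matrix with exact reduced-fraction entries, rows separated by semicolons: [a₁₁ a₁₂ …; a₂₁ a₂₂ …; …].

T = [28/25 48/25 -4; 48/25 -7/25 3; 0 0 1]

T1 = [-2 0 0; 0 -1 0; 0 0 1]
T2·T1 = [-14/25 -24/25 0; 48/25 -7/25 0; 0 0 1]
T3·…·T1 = [28/25 48/25 0; 48/25 -7/25 0; 0 0 1]
T4·…·T1 = [28/25 48/25 -4; 48/25 -7/25 3; 0 0 1]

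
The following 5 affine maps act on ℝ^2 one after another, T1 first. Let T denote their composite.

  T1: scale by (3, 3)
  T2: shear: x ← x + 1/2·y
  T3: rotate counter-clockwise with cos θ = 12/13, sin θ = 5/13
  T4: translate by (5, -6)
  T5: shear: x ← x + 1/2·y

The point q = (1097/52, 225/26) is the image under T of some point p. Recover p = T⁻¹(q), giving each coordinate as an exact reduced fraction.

p = (4, 3)

T1 = [3 0 0; 0 3 0; 0 0 1]
T2·T1 = [3 3/2 0; 0 3 0; 0 0 1]
T3·…·T1 = [36/13 3/13 0; 15/13 87/26 0; 0 0 1]
T4·…·T1 = [36/13 3/13 5; 15/13 87/26 -6; 0 0 1]
T5·…·T1 = [87/26 99/52 2; 15/13 87/26 -6; 0 0 1]
det M = 9; M⁻¹ = [29/78 -11/52 -157/78; -5/39 29/78 97/39; 0 0 1]
M⁻¹ · (1097/52, 225/26)ᵀ = (4, 3)ᵀ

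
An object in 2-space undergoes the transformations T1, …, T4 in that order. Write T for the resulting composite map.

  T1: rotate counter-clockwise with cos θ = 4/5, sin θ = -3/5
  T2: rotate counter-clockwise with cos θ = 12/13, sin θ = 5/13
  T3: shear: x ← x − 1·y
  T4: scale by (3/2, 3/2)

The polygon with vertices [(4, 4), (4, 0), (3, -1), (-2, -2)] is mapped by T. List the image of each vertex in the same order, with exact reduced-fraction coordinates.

T1 rotate counter-clockwise with cos θ = 4/5, sin θ = -3/5: (4, 4) → (28/5, 4/5); (4, 0) → (16/5, -12/5); (3, -1) → (9/5, -13/5); (-2, -2) → (-14/5, -2/5)
T2 rotate counter-clockwise with cos θ = 12/13, sin θ = 5/13: (28/5, 4/5) → (316/65, 188/65); (16/5, -12/5) → (252/65, -64/65); (9/5, -13/5) → (173/65, -111/65); (-14/5, -2/5) → (-158/65, -94/65)
T3 shear: x ← x − 1·y: (316/65, 188/65) → (128/65, 188/65); (252/65, -64/65) → (316/65, -64/65); (173/65, -111/65) → (284/65, -111/65); (-158/65, -94/65) → (-64/65, -94/65)
T4 scale by (3/2, 3/2): (128/65, 188/65) → (192/65, 282/65); (316/65, -64/65) → (474/65, -96/65); (284/65, -111/65) → (426/65, -333/130); (-64/65, -94/65) → (-96/65, -141/65)

image vertices: (192/65, 282/65), (474/65, -96/65), (426/65, -333/130), (-96/65, -141/65)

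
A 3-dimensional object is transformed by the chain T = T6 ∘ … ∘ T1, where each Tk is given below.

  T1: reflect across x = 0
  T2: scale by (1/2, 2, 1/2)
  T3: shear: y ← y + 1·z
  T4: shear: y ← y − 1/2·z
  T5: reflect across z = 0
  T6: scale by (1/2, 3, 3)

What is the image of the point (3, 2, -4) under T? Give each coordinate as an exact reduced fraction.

T(p) = (-3/4, 9, 6)

T1 reflect across x = 0: (3, 2, -4) → (-3, 2, -4)
T2 scale by (1/2, 2, 1/2): (-3, 2, -4) → (-3/2, 4, -2)
T3 shear: y ← y + 1·z: (-3/2, 4, -2) → (-3/2, 2, -2)
T4 shear: y ← y − 1/2·z: (-3/2, 2, -2) → (-3/2, 3, -2)
T5 reflect across z = 0: (-3/2, 3, -2) → (-3/2, 3, 2)
T6 scale by (1/2, 3, 3): (-3/2, 3, 2) → (-3/4, 9, 6)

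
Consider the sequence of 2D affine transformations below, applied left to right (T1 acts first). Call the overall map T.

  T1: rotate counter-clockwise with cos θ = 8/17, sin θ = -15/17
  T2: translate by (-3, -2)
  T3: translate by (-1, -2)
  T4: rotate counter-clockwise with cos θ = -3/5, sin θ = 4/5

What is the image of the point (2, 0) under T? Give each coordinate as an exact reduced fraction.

T1 rotate counter-clockwise with cos θ = 8/17, sin θ = -15/17: (2, 0) → (16/17, -30/17)
T2 translate by (-3, -2): (16/17, -30/17) → (-35/17, -64/17)
T3 translate by (-1, -2): (-35/17, -64/17) → (-52/17, -98/17)
T4 rotate counter-clockwise with cos θ = -3/5, sin θ = 4/5: (-52/17, -98/17) → (548/85, 86/85)

T(p) = (548/85, 86/85)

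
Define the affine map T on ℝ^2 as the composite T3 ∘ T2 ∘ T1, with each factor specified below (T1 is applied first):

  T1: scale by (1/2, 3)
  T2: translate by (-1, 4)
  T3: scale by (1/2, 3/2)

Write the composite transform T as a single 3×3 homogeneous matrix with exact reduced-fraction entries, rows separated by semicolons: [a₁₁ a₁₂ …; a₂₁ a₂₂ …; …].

T1 = [1/2 0 0; 0 3 0; 0 0 1]
T2·T1 = [1/2 0 -1; 0 3 4; 0 0 1]
T3·…·T1 = [1/4 0 -1/2; 0 9/2 6; 0 0 1]

T = [1/4 0 -1/2; 0 9/2 6; 0 0 1]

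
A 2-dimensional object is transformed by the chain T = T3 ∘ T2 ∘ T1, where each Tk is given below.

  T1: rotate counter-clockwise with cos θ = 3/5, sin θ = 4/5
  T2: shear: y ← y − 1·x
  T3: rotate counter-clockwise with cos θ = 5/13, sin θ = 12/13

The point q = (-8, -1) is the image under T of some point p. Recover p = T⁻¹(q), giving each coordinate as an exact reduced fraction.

p = (0, 5)

T1 = [3/5 -4/5 0; 4/5 3/5 0; 0 0 1]
T2·T1 = [3/5 -4/5 0; 1/5 7/5 0; 0 0 1]
T3·…·T1 = [3/65 -8/5 0; 41/65 -1/5 0; 0 0 1]
det M = 1; M⁻¹ = [-1/5 8/5 0; -41/65 3/65 0; 0 0 1]
M⁻¹ · (-8, -1)ᵀ = (0, 5)ᵀ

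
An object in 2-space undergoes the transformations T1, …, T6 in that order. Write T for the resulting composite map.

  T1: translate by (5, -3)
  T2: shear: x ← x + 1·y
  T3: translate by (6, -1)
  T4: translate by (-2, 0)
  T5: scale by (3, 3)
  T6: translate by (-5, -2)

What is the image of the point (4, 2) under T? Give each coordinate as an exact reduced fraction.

T1 translate by (5, -3): (4, 2) → (9, -1)
T2 shear: x ← x + 1·y: (9, -1) → (8, -1)
T3 translate by (6, -1): (8, -1) → (14, -2)
T4 translate by (-2, 0): (14, -2) → (12, -2)
T5 scale by (3, 3): (12, -2) → (36, -6)
T6 translate by (-5, -2): (36, -6) → (31, -8)

T(p) = (31, -8)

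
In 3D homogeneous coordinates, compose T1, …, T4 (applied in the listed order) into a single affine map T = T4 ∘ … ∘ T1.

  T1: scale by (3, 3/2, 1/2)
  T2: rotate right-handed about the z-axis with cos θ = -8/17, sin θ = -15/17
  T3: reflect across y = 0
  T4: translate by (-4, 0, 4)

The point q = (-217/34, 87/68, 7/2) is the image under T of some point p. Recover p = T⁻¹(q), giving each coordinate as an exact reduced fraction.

p = (3/4, -1, -1)

T1 = [3 0 0 0; 0 3/2 0 0; 0 0 1/2 0; 0 0 0 1]
T2·T1 = [-24/17 45/34 0 0; -45/17 -12/17 0 0; 0 0 1/2 0; 0 0 0 1]
T3·…·T1 = [-24/17 45/34 0 0; 45/17 12/17 0 0; 0 0 1/2 0; 0 0 0 1]
T4·…·T1 = [-24/17 45/34 0 -4; 45/17 12/17 0 0; 0 0 1/2 4; 0 0 0 1]
det M = -9/4; M⁻¹ = [-8/51 5/17 0 -32/51; 10/17 16/51 0 40/17; 0 0 2 -8; 0 0 0 1]
M⁻¹ · (-217/34, 87/68, 7/2)ᵀ = (3/4, -1, -1)ᵀ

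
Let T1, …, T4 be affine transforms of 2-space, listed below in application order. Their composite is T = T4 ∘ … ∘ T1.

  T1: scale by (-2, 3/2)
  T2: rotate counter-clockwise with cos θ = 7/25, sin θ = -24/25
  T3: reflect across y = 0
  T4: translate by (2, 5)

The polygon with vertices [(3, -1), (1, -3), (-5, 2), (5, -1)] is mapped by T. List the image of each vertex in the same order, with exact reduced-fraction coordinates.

T1 scale by (-2, 3/2): (3, -1) → (-6, -3/2); (1, -3) → (-2, -9/2); (-5, 2) → (10, 3); (5, -1) → (-10, -3/2)
T2 rotate counter-clockwise with cos θ = 7/25, sin θ = -24/25: (-6, -3/2) → (-78/25, 267/50); (-2, -9/2) → (-122/25, 33/50); (10, 3) → (142/25, -219/25); (-10, -3/2) → (-106/25, 459/50)
T3 reflect across y = 0: (-78/25, 267/50) → (-78/25, -267/50); (-122/25, 33/50) → (-122/25, -33/50); (142/25, -219/25) → (142/25, 219/25); (-106/25, 459/50) → (-106/25, -459/50)
T4 translate by (2, 5): (-78/25, -267/50) → (-28/25, -17/50); (-122/25, -33/50) → (-72/25, 217/50); (142/25, 219/25) → (192/25, 344/25); (-106/25, -459/50) → (-56/25, -209/50)

image vertices: (-28/25, -17/50), (-72/25, 217/50), (192/25, 344/25), (-56/25, -209/50)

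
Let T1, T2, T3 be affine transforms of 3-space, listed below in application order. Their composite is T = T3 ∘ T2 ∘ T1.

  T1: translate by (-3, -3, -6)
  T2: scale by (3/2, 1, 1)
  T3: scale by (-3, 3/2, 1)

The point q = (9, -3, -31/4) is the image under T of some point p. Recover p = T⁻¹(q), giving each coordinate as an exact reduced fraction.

p = (1, 1, -7/4)

T1 = [1 0 0 -3; 0 1 0 -3; 0 0 1 -6; 0 0 0 1]
T2·T1 = [3/2 0 0 -9/2; 0 1 0 -3; 0 0 1 -6; 0 0 0 1]
T3·…·T1 = [-9/2 0 0 27/2; 0 3/2 0 -9/2; 0 0 1 -6; 0 0 0 1]
det M = -27/4; M⁻¹ = [-2/9 0 0 3; 0 2/3 0 3; 0 0 1 6; 0 0 0 1]
M⁻¹ · (9, -3, -31/4)ᵀ = (1, 1, -7/4)ᵀ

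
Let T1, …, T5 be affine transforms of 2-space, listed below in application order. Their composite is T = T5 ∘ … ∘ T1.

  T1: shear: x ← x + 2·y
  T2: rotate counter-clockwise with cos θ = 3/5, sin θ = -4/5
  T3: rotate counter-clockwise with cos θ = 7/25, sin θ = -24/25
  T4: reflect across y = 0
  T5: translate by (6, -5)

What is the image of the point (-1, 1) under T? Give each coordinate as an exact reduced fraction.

T(p) = (31/5, -18/5)

T1 shear: x ← x + 2·y: (-1, 1) → (1, 1)
T2 rotate counter-clockwise with cos θ = 3/5, sin θ = -4/5: (1, 1) → (7/5, -1/5)
T3 rotate counter-clockwise with cos θ = 7/25, sin θ = -24/25: (7/5, -1/5) → (1/5, -7/5)
T4 reflect across y = 0: (1/5, -7/5) → (1/5, 7/5)
T5 translate by (6, -5): (1/5, 7/5) → (31/5, -18/5)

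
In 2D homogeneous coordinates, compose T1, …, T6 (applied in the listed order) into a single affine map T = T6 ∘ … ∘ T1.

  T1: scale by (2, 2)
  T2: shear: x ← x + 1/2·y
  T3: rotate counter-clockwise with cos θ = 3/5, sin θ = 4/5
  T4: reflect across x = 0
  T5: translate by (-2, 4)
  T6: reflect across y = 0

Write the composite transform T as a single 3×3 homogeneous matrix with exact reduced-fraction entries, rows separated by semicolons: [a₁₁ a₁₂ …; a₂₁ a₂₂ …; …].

T1 = [2 0 0; 0 2 0; 0 0 1]
T2·T1 = [2 1 0; 0 2 0; 0 0 1]
T3·…·T1 = [6/5 -1 0; 8/5 2 0; 0 0 1]
T4·…·T1 = [-6/5 1 0; 8/5 2 0; 0 0 1]
T5·…·T1 = [-6/5 1 -2; 8/5 2 4; 0 0 1]
T6·…·T1 = [-6/5 1 -2; -8/5 -2 -4; 0 0 1]

T = [-6/5 1 -2; -8/5 -2 -4; 0 0 1]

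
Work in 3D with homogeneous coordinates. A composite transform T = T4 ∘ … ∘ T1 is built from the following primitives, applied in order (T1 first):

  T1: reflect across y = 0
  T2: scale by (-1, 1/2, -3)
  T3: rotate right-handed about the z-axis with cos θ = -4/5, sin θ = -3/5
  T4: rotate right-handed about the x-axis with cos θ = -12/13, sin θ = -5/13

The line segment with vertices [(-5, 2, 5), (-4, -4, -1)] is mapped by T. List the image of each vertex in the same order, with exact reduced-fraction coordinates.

T1 reflect across y = 0: (-5, 2, 5) → (-5, -2, 5); (-4, -4, -1) → (-4, 4, -1)
T2 scale by (-1, 1/2, -3): (-5, -2, 5) → (5, -1, -15); (-4, 4, -1) → (4, 2, 3)
T3 rotate right-handed about the z-axis with cos θ = -4/5, sin θ = -3/5: (5, -1, -15) → (-23/5, -11/5, -15); (4, 2, 3) → (-2, -4, 3)
T4 rotate right-handed about the x-axis with cos θ = -12/13, sin θ = -5/13: (-23/5, -11/5, -15) → (-23/5, -243/65, 191/13); (-2, -4, 3) → (-2, 63/13, -16/13)

image vertices: (-23/5, -243/65, 191/13), (-2, 63/13, -16/13)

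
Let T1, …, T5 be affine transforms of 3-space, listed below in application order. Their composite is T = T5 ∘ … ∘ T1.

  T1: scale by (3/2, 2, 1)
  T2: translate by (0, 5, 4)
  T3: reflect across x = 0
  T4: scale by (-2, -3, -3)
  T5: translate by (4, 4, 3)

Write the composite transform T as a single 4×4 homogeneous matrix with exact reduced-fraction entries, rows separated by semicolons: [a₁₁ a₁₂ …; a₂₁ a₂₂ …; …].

T1 = [3/2 0 0 0; 0 2 0 0; 0 0 1 0; 0 0 0 1]
T2·T1 = [3/2 0 0 0; 0 2 0 5; 0 0 1 4; 0 0 0 1]
T3·…·T1 = [-3/2 0 0 0; 0 2 0 5; 0 0 1 4; 0 0 0 1]
T4·…·T1 = [3 0 0 0; 0 -6 0 -15; 0 0 -3 -12; 0 0 0 1]
T5·…·T1 = [3 0 0 4; 0 -6 0 -11; 0 0 -3 -9; 0 0 0 1]

T = [3 0 0 4; 0 -6 0 -11; 0 0 -3 -9; 0 0 0 1]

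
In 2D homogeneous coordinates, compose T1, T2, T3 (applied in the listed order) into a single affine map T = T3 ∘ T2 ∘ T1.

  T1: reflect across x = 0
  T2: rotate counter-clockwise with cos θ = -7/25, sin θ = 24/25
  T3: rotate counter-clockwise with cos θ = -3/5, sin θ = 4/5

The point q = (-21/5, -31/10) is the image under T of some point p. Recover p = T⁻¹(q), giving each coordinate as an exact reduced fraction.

T1 = [-1 0 0; 0 1 0; 0 0 1]
T2·T1 = [7/25 -24/25 0; -24/25 -7/25 0; 0 0 1]
T3·…·T1 = [3/5 4/5 0; 4/5 -3/5 0; 0 0 1]
det M = -1; M⁻¹ = [3/5 4/5 0; 4/5 -3/5 0; 0 0 1]
M⁻¹ · (-21/5, -31/10)ᵀ = (-5, -3/2)ᵀ

p = (-5, -3/2)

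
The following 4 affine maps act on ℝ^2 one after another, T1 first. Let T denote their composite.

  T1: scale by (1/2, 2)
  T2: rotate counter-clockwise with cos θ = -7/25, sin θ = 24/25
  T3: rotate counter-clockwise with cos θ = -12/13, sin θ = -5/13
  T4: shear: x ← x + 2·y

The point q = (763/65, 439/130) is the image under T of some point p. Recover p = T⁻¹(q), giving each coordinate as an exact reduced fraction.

p = (1, 3)

T1 = [1/2 0 0; 0 2 0; 0 0 1]
T2·T1 = [-7/50 -48/25 0; 12/25 -14/25 0; 0 0 1]
T3·…·T1 = [102/325 506/325 0; -253/650 408/325 0; 0 0 1]
T4·…·T1 = [-151/325 1322/325 0; -253/650 408/325 0; 0 0 1]
det M = 1; M⁻¹ = [408/325 -1322/325 0; 253/650 -151/325 0; 0 0 1]
M⁻¹ · (763/65, 439/130)ᵀ = (1, 3)ᵀ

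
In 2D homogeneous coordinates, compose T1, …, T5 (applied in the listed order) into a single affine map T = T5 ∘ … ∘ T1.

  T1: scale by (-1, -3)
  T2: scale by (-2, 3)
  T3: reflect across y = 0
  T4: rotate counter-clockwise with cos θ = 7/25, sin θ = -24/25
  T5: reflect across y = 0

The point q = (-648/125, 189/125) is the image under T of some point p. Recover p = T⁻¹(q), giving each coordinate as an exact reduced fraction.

T1 = [-1 0 0; 0 -3 0; 0 0 1]
T2·T1 = [2 0 0; 0 -9 0; 0 0 1]
T3·…·T1 = [2 0 0; 0 9 0; 0 0 1]
T4·…·T1 = [14/25 216/25 0; -48/25 63/25 0; 0 0 1]
T5·…·T1 = [14/25 216/25 0; 48/25 -63/25 0; 0 0 1]
det M = -18; M⁻¹ = [7/50 12/25 0; 8/75 -7/225 0; 0 0 1]
M⁻¹ · (-648/125, 189/125)ᵀ = (0, -3/5)ᵀ

p = (0, -3/5)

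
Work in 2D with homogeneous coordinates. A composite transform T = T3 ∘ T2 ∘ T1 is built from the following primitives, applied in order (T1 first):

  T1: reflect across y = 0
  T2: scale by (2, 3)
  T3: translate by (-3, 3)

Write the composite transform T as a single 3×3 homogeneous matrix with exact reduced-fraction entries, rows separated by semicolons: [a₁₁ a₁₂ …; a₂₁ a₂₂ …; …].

T1 = [1 0 0; 0 -1 0; 0 0 1]
T2·T1 = [2 0 0; 0 -3 0; 0 0 1]
T3·…·T1 = [2 0 -3; 0 -3 3; 0 0 1]

T = [2 0 -3; 0 -3 3; 0 0 1]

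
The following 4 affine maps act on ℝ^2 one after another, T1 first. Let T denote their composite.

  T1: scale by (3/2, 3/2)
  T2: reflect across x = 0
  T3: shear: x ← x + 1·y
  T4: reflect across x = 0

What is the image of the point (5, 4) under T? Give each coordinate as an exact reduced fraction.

T1 scale by (3/2, 3/2): (5, 4) → (15/2, 6)
T2 reflect across x = 0: (15/2, 6) → (-15/2, 6)
T3 shear: x ← x + 1·y: (-15/2, 6) → (-3/2, 6)
T4 reflect across x = 0: (-3/2, 6) → (3/2, 6)

T(p) = (3/2, 6)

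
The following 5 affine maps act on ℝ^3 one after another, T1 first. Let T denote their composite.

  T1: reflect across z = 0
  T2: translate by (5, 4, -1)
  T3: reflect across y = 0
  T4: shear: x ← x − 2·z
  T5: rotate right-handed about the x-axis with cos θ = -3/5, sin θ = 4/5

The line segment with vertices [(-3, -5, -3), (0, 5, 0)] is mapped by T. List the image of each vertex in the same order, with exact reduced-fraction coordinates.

T1 reflect across z = 0: (-3, -5, -3) → (-3, -5, 3); (0, 5, 0) → (0, 5, 0)
T2 translate by (5, 4, -1): (-3, -5, 3) → (2, -1, 2); (0, 5, 0) → (5, 9, -1)
T3 reflect across y = 0: (2, -1, 2) → (2, 1, 2); (5, 9, -1) → (5, -9, -1)
T4 shear: x ← x − 2·z: (2, 1, 2) → (-2, 1, 2); (5, -9, -1) → (7, -9, -1)
T5 rotate right-handed about the x-axis with cos θ = -3/5, sin θ = 4/5: (-2, 1, 2) → (-2, -11/5, -2/5); (7, -9, -1) → (7, 31/5, -33/5)

image vertices: (-2, -11/5, -2/5), (7, 31/5, -33/5)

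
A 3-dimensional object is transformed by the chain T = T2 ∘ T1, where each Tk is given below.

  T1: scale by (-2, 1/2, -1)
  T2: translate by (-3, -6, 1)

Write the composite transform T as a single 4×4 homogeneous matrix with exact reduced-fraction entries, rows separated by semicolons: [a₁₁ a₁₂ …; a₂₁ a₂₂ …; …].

T = [-2 0 0 -3; 0 1/2 0 -6; 0 0 -1 1; 0 0 0 1]

T1 = [-2 0 0 0; 0 1/2 0 0; 0 0 -1 0; 0 0 0 1]
T2·T1 = [-2 0 0 -3; 0 1/2 0 -6; 0 0 -1 1; 0 0 0 1]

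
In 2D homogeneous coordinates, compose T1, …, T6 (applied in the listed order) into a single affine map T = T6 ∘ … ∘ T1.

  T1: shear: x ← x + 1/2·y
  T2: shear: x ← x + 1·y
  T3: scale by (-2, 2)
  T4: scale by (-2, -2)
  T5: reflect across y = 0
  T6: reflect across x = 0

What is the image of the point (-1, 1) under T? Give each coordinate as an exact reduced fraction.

T1 shear: x ← x + 1/2·y: (-1, 1) → (-1/2, 1)
T2 shear: x ← x + 1·y: (-1/2, 1) → (1/2, 1)
T3 scale by (-2, 2): (1/2, 1) → (-1, 2)
T4 scale by (-2, -2): (-1, 2) → (2, -4)
T5 reflect across y = 0: (2, -4) → (2, 4)
T6 reflect across x = 0: (2, 4) → (-2, 4)

T(p) = (-2, 4)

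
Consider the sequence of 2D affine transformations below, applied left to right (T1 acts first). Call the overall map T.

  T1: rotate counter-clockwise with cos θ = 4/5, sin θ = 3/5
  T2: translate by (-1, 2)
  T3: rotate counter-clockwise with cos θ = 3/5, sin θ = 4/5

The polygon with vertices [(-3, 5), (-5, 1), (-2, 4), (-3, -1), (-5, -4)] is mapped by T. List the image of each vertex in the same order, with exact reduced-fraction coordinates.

image vertices: (-36/5, -13/5), (-16/5, -23/5), (-31/5, -8/5), (-6/5, -13/5), (9/5, -23/5)

T1 rotate counter-clockwise with cos θ = 4/5, sin θ = 3/5: (-3, 5) → (-27/5, 11/5); (-5, 1) → (-23/5, -11/5); (-2, 4) → (-4, 2); (-3, -1) → (-9/5, -13/5); (-5, -4) → (-8/5, -31/5)
T2 translate by (-1, 2): (-27/5, 11/5) → (-32/5, 21/5); (-23/5, -11/5) → (-28/5, -1/5); (-4, 2) → (-5, 4); (-9/5, -13/5) → (-14/5, -3/5); (-8/5, -31/5) → (-13/5, -21/5)
T3 rotate counter-clockwise with cos θ = 3/5, sin θ = 4/5: (-32/5, 21/5) → (-36/5, -13/5); (-28/5, -1/5) → (-16/5, -23/5); (-5, 4) → (-31/5, -8/5); (-14/5, -3/5) → (-6/5, -13/5); (-13/5, -21/5) → (9/5, -23/5)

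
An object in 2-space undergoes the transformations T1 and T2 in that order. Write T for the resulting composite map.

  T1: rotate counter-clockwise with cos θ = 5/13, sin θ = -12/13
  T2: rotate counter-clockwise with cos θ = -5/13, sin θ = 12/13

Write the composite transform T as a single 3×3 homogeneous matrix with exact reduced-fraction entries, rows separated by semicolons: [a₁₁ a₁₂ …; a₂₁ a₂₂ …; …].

T1 = [5/13 12/13 0; -12/13 5/13 0; 0 0 1]
T2·T1 = [119/169 -120/169 0; 120/169 119/169 0; 0 0 1]

T = [119/169 -120/169 0; 120/169 119/169 0; 0 0 1]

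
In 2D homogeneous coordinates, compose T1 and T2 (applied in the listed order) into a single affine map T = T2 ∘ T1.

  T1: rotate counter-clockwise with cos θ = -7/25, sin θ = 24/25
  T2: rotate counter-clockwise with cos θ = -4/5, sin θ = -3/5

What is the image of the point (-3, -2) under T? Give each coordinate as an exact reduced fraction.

T(p) = (-18/5, 1/5)

T1 rotate counter-clockwise with cos θ = -7/25, sin θ = 24/25: (-3, -2) → (69/25, -58/25)
T2 rotate counter-clockwise with cos θ = -4/5, sin θ = -3/5: (69/25, -58/25) → (-18/5, 1/5)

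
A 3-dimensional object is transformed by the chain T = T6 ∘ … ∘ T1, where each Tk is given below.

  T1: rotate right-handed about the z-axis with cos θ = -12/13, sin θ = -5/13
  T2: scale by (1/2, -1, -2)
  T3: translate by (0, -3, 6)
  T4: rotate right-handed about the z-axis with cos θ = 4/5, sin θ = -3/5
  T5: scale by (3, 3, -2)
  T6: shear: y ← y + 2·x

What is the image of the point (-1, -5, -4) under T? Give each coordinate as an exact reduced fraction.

T(p) = (-78/5, -99/2, -28)

T1 rotate right-handed about the z-axis with cos θ = -12/13, sin θ = -5/13: (-1, -5, -4) → (-1, 5, -4)
T2 scale by (1/2, -1, -2): (-1, 5, -4) → (-1/2, -5, 8)
T3 translate by (0, -3, 6): (-1/2, -5, 8) → (-1/2, -8, 14)
T4 rotate right-handed about the z-axis with cos θ = 4/5, sin θ = -3/5: (-1/2, -8, 14) → (-26/5, -61/10, 14)
T5 scale by (3, 3, -2): (-26/5, -61/10, 14) → (-78/5, -183/10, -28)
T6 shear: y ← y + 2·x: (-78/5, -183/10, -28) → (-78/5, -99/2, -28)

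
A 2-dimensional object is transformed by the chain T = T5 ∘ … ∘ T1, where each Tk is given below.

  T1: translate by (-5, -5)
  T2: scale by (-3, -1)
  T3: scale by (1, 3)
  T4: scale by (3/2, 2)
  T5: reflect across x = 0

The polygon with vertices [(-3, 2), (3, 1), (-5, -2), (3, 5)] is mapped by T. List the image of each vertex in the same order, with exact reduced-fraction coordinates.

T1 translate by (-5, -5): (-3, 2) → (-8, -3); (3, 1) → (-2, -4); (-5, -2) → (-10, -7); (3, 5) → (-2, 0)
T2 scale by (-3, -1): (-8, -3) → (24, 3); (-2, -4) → (6, 4); (-10, -7) → (30, 7); (-2, 0) → (6, 0)
T3 scale by (1, 3): (24, 3) → (24, 9); (6, 4) → (6, 12); (30, 7) → (30, 21); (6, 0) → (6, 0)
T4 scale by (3/2, 2): (24, 9) → (36, 18); (6, 12) → (9, 24); (30, 21) → (45, 42); (6, 0) → (9, 0)
T5 reflect across x = 0: (36, 18) → (-36, 18); (9, 24) → (-9, 24); (45, 42) → (-45, 42); (9, 0) → (-9, 0)

image vertices: (-36, 18), (-9, 24), (-45, 42), (-9, 0)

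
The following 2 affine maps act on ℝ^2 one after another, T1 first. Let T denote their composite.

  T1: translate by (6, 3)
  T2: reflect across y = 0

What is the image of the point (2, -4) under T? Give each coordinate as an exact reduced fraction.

T1 translate by (6, 3): (2, -4) → (8, -1)
T2 reflect across y = 0: (8, -1) → (8, 1)

T(p) = (8, 1)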